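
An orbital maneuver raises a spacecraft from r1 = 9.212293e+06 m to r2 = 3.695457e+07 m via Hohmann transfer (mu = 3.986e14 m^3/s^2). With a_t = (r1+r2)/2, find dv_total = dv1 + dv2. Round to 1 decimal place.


Step 1: Transfer semi-major axis a_t = (9.212293e+06 + 3.695457e+07) / 2 = 2.308343e+07 m
Step 2: v1 (circular at r1) = sqrt(mu/r1) = 6577.86 m/s
Step 3: v_t1 = sqrt(mu*(2/r1 - 1/a_t)) = 8322.78 m/s
Step 4: dv1 = |8322.78 - 6577.86| = 1744.92 m/s
Step 5: v2 (circular at r2) = 3284.24 m/s, v_t2 = 2074.76 m/s
Step 6: dv2 = |3284.24 - 2074.76| = 1209.48 m/s
Step 7: Total delta-v = 1744.92 + 1209.48 = 2954.4 m/s

2954.4


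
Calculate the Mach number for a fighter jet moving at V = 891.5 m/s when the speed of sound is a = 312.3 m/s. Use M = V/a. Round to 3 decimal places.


Step 1: M = V / a = 891.5 / 312.3
Step 2: M = 2.855

2.855


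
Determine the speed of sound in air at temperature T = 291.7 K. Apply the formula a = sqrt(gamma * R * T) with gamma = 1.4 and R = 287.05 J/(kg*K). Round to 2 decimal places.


Step 1: gamma * R * T = 1.4 * 287.05 * 291.7 = 117225.479
Step 2: a = sqrt(117225.479) = 342.38 m/s

342.38


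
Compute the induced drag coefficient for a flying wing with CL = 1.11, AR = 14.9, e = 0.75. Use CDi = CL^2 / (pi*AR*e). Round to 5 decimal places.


Step 1: CL^2 = 1.11^2 = 1.2321
Step 2: pi * AR * e = 3.14159 * 14.9 * 0.75 = 35.107298
Step 3: CDi = 1.2321 / 35.107298 = 0.03510

0.03510


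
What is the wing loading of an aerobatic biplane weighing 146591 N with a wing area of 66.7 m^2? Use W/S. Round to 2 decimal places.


Step 1: Wing loading = W / S = 146591 / 66.7
Step 2: Wing loading = 2197.77 N/m^2

2197.77


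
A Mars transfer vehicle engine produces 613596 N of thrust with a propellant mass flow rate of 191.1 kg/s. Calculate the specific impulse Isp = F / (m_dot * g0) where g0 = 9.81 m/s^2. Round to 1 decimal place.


Step 1: m_dot * g0 = 191.1 * 9.81 = 1874.69
Step 2: Isp = 613596 / 1874.69 = 327.3 s

327.3


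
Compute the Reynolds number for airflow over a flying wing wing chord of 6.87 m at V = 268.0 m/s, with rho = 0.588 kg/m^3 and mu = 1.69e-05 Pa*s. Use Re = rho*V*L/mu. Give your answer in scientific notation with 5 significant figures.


Step 1: Numerator = rho * V * L = 0.588 * 268.0 * 6.87 = 1082.60208
Step 2: Re = 1082.60208 / 1.69e-05
Step 3: Re = 6.4059e+07

6.4059e+07


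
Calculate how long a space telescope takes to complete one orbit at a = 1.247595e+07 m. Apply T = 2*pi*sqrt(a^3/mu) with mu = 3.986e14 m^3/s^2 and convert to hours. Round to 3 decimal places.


Step 1: a^3 / mu = 1.941873e+21 / 3.986e14 = 4.871734e+06
Step 2: sqrt(4.871734e+06) = 2207.2005 s
Step 3: T = 2*pi * 2207.2005 = 13868.25 s
Step 4: T in hours = 13868.25 / 3600 = 3.852 hours

3.852


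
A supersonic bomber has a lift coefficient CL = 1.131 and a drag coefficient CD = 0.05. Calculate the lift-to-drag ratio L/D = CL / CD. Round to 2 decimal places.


Step 1: L/D = CL / CD = 1.131 / 0.05
Step 2: L/D = 22.62

22.62


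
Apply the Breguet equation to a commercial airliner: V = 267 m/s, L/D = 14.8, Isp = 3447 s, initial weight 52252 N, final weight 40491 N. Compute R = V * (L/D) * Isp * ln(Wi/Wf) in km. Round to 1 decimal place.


Step 1: Coefficient = V * (L/D) * Isp = 267 * 14.8 * 3447 = 13621165.2 m
Step 2: Wi/Wf = 52252 / 40491 = 1.29046
Step 3: ln(1.29046) = 0.254998
Step 4: R = 13621165.2 * 0.254998 = 3473375.9 m = 3473.4 km

3473.4


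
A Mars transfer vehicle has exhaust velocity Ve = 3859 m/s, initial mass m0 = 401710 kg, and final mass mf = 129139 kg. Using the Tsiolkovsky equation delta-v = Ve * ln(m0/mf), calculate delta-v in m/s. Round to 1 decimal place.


Step 1: Mass ratio m0/mf = 401710 / 129139 = 3.110679
Step 2: ln(3.110679) = 1.134841
Step 3: delta-v = 3859 * 1.134841 = 4379.4 m/s

4379.4


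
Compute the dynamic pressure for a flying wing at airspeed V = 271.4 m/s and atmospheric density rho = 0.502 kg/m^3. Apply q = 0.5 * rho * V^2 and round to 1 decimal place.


Step 1: V^2 = 271.4^2 = 73657.96
Step 2: q = 0.5 * 0.502 * 73657.96
Step 3: q = 18488.1 Pa

18488.1


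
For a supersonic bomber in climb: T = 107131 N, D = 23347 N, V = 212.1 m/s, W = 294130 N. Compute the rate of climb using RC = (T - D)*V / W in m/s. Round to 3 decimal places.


Step 1: Excess thrust = T - D = 107131 - 23347 = 83784 N
Step 2: Excess power = 83784 * 212.1 = 17770586.4 W
Step 3: RC = 17770586.4 / 294130 = 60.417 m/s

60.417


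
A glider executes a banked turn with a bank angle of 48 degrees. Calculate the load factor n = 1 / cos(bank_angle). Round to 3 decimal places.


Step 1: Convert 48 degrees to radians = 0.837758
Step 2: cos(48 deg) = 0.669131
Step 3: n = 1 / 0.669131 = 1.494

1.494


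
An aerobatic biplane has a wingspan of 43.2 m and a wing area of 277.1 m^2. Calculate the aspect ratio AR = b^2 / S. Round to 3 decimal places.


Step 1: b^2 = 43.2^2 = 1866.24
Step 2: AR = 1866.24 / 277.1 = 6.735

6.735


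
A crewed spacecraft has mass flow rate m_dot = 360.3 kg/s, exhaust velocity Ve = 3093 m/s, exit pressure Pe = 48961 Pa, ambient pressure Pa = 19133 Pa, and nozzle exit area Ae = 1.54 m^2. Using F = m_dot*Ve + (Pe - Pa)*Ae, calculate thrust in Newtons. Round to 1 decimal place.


Step 1: Momentum thrust = m_dot * Ve = 360.3 * 3093 = 1114407.9 N
Step 2: Pressure thrust = (Pe - Pa) * Ae = (48961 - 19133) * 1.54 = 45935.12 N
Step 3: Total thrust F = 1114407.9 + 45935.12 = 1160343.0 N

1160343.0


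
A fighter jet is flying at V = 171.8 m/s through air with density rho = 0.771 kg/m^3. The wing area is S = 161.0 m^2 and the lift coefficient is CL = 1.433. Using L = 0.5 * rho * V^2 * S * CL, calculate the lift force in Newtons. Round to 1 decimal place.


Step 1: Calculate dynamic pressure q = 0.5 * 0.771 * 171.8^2 = 0.5 * 0.771 * 29515.24 = 11378.125 Pa
Step 2: Multiply by wing area and lift coefficient: L = 11378.125 * 161.0 * 1.433
Step 3: L = 1831878.1282 * 1.433 = 2625081.4 N

2625081.4


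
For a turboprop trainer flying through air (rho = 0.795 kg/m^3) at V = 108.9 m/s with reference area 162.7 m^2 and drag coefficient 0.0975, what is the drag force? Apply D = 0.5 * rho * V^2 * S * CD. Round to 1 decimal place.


Step 1: Dynamic pressure q = 0.5 * 0.795 * 108.9^2 = 4714.036 Pa
Step 2: Drag D = q * S * CD = 4714.036 * 162.7 * 0.0975
Step 3: D = 74779.9 N

74779.9


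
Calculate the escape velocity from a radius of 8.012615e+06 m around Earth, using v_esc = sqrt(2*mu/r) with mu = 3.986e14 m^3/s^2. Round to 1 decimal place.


Step 1: 2*mu/r = 2 * 3.986e14 / 8.012615e+06 = 99493111.7993
Step 2: v_esc = sqrt(99493111.7993) = 9974.6 m/s

9974.6


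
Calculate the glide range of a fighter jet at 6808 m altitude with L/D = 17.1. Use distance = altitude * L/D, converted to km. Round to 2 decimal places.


Step 1: Glide distance = altitude * L/D = 6808 * 17.1 = 116416.8 m
Step 2: Convert to km: 116416.8 / 1000 = 116.42 km

116.42


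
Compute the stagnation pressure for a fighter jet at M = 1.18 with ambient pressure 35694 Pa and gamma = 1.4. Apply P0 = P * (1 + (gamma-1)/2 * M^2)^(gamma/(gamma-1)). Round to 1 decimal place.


Step 1: (gamma-1)/2 * M^2 = 0.2 * 1.3924 = 0.27848
Step 2: 1 + 0.27848 = 1.27848
Step 3: Exponent gamma/(gamma-1) = 3.5
Step 4: P0 = 35694 * 1.27848^3.5 = 84338.1 Pa

84338.1


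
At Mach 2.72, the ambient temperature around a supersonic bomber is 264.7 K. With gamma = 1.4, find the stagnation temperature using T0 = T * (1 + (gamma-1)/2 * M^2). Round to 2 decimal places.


Step 1: (gamma-1)/2 = 0.2
Step 2: M^2 = 7.3984
Step 3: 1 + 0.2 * 7.3984 = 2.47968
Step 4: T0 = 264.7 * 2.47968 = 656.37 K

656.37


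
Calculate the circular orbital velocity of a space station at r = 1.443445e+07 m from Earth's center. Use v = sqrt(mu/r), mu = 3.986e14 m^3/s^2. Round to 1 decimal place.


Step 1: mu / r = 3.986e14 / 1.443445e+07 = 27614491.7195
Step 2: v = sqrt(27614491.7195) = 5254.9 m/s

5254.9


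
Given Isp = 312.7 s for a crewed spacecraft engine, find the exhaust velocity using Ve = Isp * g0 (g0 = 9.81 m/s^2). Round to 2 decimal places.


Step 1: Ve = Isp * g0 = 312.7 * 9.81
Step 2: Ve = 3067.59 m/s

3067.59


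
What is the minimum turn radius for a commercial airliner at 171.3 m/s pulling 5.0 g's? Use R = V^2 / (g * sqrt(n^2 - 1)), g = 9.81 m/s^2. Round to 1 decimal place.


Step 1: V^2 = 171.3^2 = 29343.69
Step 2: n^2 - 1 = 5.0^2 - 1 = 24.0
Step 3: sqrt(24.0) = 4.898979
Step 4: R = 29343.69 / (9.81 * 4.898979) = 610.6 m

610.6


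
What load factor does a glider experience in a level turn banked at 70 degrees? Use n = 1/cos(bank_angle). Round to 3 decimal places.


Step 1: Convert 70 degrees to radians = 1.22173
Step 2: cos(70 deg) = 0.34202
Step 3: n = 1 / 0.34202 = 2.924

2.924


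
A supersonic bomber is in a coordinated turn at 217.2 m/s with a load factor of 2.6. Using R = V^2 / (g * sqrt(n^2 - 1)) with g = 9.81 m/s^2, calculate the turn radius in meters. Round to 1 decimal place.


Step 1: V^2 = 217.2^2 = 47175.84
Step 2: n^2 - 1 = 2.6^2 - 1 = 5.76
Step 3: sqrt(5.76) = 2.4
Step 4: R = 47175.84 / (9.81 * 2.4) = 2003.7 m

2003.7


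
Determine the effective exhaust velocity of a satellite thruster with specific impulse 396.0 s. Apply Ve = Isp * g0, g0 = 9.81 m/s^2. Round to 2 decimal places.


Step 1: Ve = Isp * g0 = 396.0 * 9.81
Step 2: Ve = 3884.76 m/s

3884.76


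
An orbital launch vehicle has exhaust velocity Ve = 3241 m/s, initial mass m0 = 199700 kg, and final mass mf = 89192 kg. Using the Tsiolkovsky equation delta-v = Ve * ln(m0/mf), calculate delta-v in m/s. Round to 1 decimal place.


Step 1: Mass ratio m0/mf = 199700 / 89192 = 2.23899
Step 2: ln(2.23899) = 0.806025
Step 3: delta-v = 3241 * 0.806025 = 2612.3 m/s

2612.3


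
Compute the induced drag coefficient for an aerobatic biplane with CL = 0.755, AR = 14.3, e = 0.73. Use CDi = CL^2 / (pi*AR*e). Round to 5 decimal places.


Step 1: CL^2 = 0.755^2 = 0.570025
Step 2: pi * AR * e = 3.14159 * 14.3 * 0.73 = 32.795086
Step 3: CDi = 0.570025 / 32.795086 = 0.01738

0.01738


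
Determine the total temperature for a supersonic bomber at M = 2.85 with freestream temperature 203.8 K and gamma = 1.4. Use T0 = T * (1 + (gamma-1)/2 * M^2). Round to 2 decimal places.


Step 1: (gamma-1)/2 = 0.2
Step 2: M^2 = 8.1225
Step 3: 1 + 0.2 * 8.1225 = 2.6245
Step 4: T0 = 203.8 * 2.6245 = 534.87 K

534.87


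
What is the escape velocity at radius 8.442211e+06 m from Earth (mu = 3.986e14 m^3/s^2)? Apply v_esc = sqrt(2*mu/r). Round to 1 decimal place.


Step 1: 2*mu/r = 2 * 3.986e14 / 8.442211e+06 = 94430238.7135
Step 2: v_esc = sqrt(94430238.7135) = 9717.5 m/s

9717.5


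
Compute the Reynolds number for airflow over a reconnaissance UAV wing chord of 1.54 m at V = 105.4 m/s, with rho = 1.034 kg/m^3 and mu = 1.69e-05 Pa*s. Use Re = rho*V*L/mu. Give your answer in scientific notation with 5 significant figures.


Step 1: Numerator = rho * V * L = 1.034 * 105.4 * 1.54 = 167.834744
Step 2: Re = 167.834744 / 1.69e-05
Step 3: Re = 9.9310e+06

9.9310e+06


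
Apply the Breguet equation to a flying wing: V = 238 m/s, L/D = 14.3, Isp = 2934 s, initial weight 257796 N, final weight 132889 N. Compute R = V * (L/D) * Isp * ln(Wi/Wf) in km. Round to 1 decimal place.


Step 1: Coefficient = V * (L/D) * Isp = 238 * 14.3 * 2934 = 9985575.6 m
Step 2: Wi/Wf = 257796 / 132889 = 1.939935
Step 3: ln(1.939935) = 0.662654
Step 4: R = 9985575.6 * 0.662654 = 6616985.4 m = 6617.0 km

6617.0


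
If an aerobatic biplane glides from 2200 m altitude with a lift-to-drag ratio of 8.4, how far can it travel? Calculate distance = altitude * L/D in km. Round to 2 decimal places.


Step 1: Glide distance = altitude * L/D = 2200 * 8.4 = 18480.0 m
Step 2: Convert to km: 18480.0 / 1000 = 18.48 km

18.48


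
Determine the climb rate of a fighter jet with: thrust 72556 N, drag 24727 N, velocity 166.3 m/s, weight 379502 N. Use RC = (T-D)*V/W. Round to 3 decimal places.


Step 1: Excess thrust = T - D = 72556 - 24727 = 47829 N
Step 2: Excess power = 47829 * 166.3 = 7953962.7 W
Step 3: RC = 7953962.7 / 379502 = 20.959 m/s

20.959


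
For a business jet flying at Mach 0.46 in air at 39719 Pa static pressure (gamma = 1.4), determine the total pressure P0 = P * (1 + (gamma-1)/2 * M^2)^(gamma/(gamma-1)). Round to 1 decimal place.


Step 1: (gamma-1)/2 * M^2 = 0.2 * 0.2116 = 0.04232
Step 2: 1 + 0.04232 = 1.04232
Step 3: Exponent gamma/(gamma-1) = 3.5
Step 4: P0 = 39719 * 1.04232^3.5 = 45920.0 Pa

45920.0


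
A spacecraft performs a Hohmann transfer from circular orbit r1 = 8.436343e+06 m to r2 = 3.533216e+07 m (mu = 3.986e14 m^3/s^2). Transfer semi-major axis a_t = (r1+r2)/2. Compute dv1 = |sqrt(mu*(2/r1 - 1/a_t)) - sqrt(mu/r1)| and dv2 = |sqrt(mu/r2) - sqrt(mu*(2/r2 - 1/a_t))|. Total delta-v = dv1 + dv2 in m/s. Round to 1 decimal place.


Step 1: Transfer semi-major axis a_t = (8.436343e+06 + 3.533216e+07) / 2 = 2.188425e+07 m
Step 2: v1 (circular at r1) = sqrt(mu/r1) = 6873.72 m/s
Step 3: v_t1 = sqrt(mu*(2/r1 - 1/a_t)) = 8733.95 m/s
Step 4: dv1 = |8733.95 - 6873.72| = 1860.24 m/s
Step 5: v2 (circular at r2) = 3358.8 m/s, v_t2 = 2085.43 m/s
Step 6: dv2 = |3358.8 - 2085.43| = 1273.37 m/s
Step 7: Total delta-v = 1860.24 + 1273.37 = 3133.6 m/s

3133.6


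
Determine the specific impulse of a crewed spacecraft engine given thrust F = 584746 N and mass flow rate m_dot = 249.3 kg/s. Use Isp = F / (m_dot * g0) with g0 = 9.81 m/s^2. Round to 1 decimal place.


Step 1: m_dot * g0 = 249.3 * 9.81 = 2445.63
Step 2: Isp = 584746 / 2445.63 = 239.1 s

239.1


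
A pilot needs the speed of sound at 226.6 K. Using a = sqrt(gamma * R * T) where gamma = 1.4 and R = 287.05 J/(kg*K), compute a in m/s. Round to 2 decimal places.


Step 1: gamma * R * T = 1.4 * 287.05 * 226.6 = 91063.742
Step 2: a = sqrt(91063.742) = 301.77 m/s

301.77


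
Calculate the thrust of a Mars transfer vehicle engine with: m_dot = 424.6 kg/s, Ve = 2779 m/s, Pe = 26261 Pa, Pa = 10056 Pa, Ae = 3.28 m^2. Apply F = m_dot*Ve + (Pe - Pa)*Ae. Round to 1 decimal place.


Step 1: Momentum thrust = m_dot * Ve = 424.6 * 2779 = 1179963.4 N
Step 2: Pressure thrust = (Pe - Pa) * Ae = (26261 - 10056) * 3.28 = 53152.40 N
Step 3: Total thrust F = 1179963.4 + 53152.40 = 1233115.8 N

1233115.8


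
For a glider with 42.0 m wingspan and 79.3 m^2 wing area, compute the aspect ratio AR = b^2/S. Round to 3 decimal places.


Step 1: b^2 = 42.0^2 = 1764.0
Step 2: AR = 1764.0 / 79.3 = 22.245

22.245


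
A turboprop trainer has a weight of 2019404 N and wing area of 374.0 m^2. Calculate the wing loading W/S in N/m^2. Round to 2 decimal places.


Step 1: Wing loading = W / S = 2019404 / 374.0
Step 2: Wing loading = 5399.48 N/m^2

5399.48


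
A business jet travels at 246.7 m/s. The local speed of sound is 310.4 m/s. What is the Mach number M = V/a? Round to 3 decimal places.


Step 1: M = V / a = 246.7 / 310.4
Step 2: M = 0.795

0.795


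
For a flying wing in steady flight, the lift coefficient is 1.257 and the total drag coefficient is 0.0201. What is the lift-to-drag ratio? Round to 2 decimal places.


Step 1: L/D = CL / CD = 1.257 / 0.0201
Step 2: L/D = 62.54

62.54


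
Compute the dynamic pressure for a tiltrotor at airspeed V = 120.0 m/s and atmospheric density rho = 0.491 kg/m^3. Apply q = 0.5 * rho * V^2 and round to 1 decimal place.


Step 1: V^2 = 120.0^2 = 14400.0
Step 2: q = 0.5 * 0.491 * 14400.0
Step 3: q = 3535.2 Pa

3535.2


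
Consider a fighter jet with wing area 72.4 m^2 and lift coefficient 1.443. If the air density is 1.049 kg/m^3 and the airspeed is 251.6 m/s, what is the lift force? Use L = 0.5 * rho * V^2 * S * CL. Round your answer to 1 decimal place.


Step 1: Calculate dynamic pressure q = 0.5 * 1.049 * 251.6^2 = 0.5 * 1.049 * 63302.56 = 33202.1927 Pa
Step 2: Multiply by wing area and lift coefficient: L = 33202.1927 * 72.4 * 1.443
Step 3: L = 2403838.7529 * 1.443 = 3468739.3 N

3468739.3


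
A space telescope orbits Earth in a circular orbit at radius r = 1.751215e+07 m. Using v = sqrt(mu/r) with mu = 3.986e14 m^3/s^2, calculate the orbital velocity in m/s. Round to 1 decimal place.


Step 1: mu / r = 3.986e14 / 1.751215e+07 = 22761339.984
Step 2: v = sqrt(22761339.984) = 4770.9 m/s

4770.9


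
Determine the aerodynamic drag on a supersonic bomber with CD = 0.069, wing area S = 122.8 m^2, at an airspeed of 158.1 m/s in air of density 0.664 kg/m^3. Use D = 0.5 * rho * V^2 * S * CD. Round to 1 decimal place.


Step 1: Dynamic pressure q = 0.5 * 0.664 * 158.1^2 = 8298.5425 Pa
Step 2: Drag D = q * S * CD = 8298.5425 * 122.8 * 0.069
Step 3: D = 70315.2 N

70315.2


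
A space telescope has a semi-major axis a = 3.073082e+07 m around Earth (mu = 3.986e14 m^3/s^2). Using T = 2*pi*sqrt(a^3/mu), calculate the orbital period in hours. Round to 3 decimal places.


Step 1: a^3 / mu = 2.902167e+22 / 3.986e14 = 7.280901e+07
Step 2: sqrt(7.280901e+07) = 8532.8198 s
Step 3: T = 2*pi * 8532.8198 = 53613.29 s
Step 4: T in hours = 53613.29 / 3600 = 14.893 hours

14.893


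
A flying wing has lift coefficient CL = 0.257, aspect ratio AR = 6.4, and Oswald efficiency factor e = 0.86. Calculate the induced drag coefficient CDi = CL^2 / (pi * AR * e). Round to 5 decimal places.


Step 1: CL^2 = 0.257^2 = 0.066049
Step 2: pi * AR * e = 3.14159 * 6.4 * 0.86 = 17.291326
Step 3: CDi = 0.066049 / 17.291326 = 0.00382

0.00382


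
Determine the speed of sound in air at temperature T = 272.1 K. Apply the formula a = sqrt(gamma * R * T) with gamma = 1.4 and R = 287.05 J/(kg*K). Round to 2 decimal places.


Step 1: gamma * R * T = 1.4 * 287.05 * 272.1 = 109348.827
Step 2: a = sqrt(109348.827) = 330.68 m/s

330.68


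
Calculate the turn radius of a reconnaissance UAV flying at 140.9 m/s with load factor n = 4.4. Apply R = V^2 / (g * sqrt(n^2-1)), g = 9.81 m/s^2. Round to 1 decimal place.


Step 1: V^2 = 140.9^2 = 19852.81
Step 2: n^2 - 1 = 4.4^2 - 1 = 18.36
Step 3: sqrt(18.36) = 4.284857
Step 4: R = 19852.81 / (9.81 * 4.284857) = 472.3 m

472.3


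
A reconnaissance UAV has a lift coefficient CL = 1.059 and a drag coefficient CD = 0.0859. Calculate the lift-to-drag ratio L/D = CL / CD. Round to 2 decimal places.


Step 1: L/D = CL / CD = 1.059 / 0.0859
Step 2: L/D = 12.33

12.33


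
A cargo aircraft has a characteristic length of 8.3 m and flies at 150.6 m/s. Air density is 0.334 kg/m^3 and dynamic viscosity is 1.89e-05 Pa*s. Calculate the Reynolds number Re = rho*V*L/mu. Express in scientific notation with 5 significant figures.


Step 1: Numerator = rho * V * L = 0.334 * 150.6 * 8.3 = 417.49332
Step 2: Re = 417.49332 / 1.89e-05
Step 3: Re = 2.2090e+07

2.2090e+07


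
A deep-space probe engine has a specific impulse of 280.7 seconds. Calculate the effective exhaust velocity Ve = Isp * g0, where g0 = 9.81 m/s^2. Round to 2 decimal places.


Step 1: Ve = Isp * g0 = 280.7 * 9.81
Step 2: Ve = 2753.67 m/s

2753.67


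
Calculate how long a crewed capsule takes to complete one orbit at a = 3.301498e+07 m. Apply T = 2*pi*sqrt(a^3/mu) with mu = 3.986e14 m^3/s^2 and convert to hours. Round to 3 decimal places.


Step 1: a^3 / mu = 3.598596e+22 / 3.986e14 = 9.028089e+07
Step 2: sqrt(9.028089e+07) = 9501.6255 s
Step 3: T = 2*pi * 9501.6255 = 59700.47 s
Step 4: T in hours = 59700.47 / 3600 = 16.583 hours

16.583


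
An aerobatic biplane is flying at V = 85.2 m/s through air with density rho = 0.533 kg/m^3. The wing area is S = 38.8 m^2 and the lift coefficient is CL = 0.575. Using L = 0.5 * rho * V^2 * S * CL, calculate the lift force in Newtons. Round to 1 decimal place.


Step 1: Calculate dynamic pressure q = 0.5 * 0.533 * 85.2^2 = 0.5 * 0.533 * 7259.04 = 1934.5342 Pa
Step 2: Multiply by wing area and lift coefficient: L = 1934.5342 * 38.8 * 0.575
Step 3: L = 75059.9254 * 0.575 = 43159.5 N

43159.5


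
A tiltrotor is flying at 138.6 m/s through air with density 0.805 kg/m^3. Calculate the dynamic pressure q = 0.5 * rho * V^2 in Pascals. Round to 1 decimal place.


Step 1: V^2 = 138.6^2 = 19209.96
Step 2: q = 0.5 * 0.805 * 19209.96
Step 3: q = 7732.0 Pa

7732.0


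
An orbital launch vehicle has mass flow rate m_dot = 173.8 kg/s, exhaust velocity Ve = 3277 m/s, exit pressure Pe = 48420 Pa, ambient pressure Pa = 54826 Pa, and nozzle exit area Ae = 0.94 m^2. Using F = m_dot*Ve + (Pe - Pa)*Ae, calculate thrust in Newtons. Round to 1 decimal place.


Step 1: Momentum thrust = m_dot * Ve = 173.8 * 3277 = 569542.6 N
Step 2: Pressure thrust = (Pe - Pa) * Ae = (48420 - 54826) * 0.94 = -6021.64 N
Step 3: Total thrust F = 569542.6 + -6021.64 = 563521.0 N

563521.0


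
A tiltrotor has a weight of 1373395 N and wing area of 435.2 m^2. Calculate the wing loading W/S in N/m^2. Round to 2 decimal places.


Step 1: Wing loading = W / S = 1373395 / 435.2
Step 2: Wing loading = 3155.78 N/m^2

3155.78


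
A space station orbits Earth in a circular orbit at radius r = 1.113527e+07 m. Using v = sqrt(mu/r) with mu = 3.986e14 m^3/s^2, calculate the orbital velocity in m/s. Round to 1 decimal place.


Step 1: mu / r = 3.986e14 / 1.113527e+07 = 35796168.3911
Step 2: v = sqrt(35796168.3911) = 5983.0 m/s

5983.0


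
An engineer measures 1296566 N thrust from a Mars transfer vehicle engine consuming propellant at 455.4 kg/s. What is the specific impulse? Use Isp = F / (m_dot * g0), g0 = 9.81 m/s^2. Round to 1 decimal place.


Step 1: m_dot * g0 = 455.4 * 9.81 = 4467.47
Step 2: Isp = 1296566 / 4467.47 = 290.2 s

290.2


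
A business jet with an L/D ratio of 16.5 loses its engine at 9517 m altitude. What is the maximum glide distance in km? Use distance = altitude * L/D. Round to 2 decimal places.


Step 1: Glide distance = altitude * L/D = 9517 * 16.5 = 157030.5 m
Step 2: Convert to km: 157030.5 / 1000 = 157.03 km

157.03


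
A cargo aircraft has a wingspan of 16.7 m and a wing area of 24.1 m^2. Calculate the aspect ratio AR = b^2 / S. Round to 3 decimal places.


Step 1: b^2 = 16.7^2 = 278.89
Step 2: AR = 278.89 / 24.1 = 11.572

11.572


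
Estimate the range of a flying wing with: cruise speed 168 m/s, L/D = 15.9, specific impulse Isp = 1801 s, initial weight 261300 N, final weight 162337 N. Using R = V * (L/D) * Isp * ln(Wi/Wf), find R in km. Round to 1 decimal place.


Step 1: Coefficient = V * (L/D) * Isp = 168 * 15.9 * 1801 = 4810831.2 m
Step 2: Wi/Wf = 261300 / 162337 = 1.609615
Step 3: ln(1.609615) = 0.475995
Step 4: R = 4810831.2 * 0.475995 = 2289930.4 m = 2289.9 km

2289.9


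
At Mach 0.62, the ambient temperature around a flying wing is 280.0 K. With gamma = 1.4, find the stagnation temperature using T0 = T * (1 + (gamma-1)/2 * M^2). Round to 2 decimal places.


Step 1: (gamma-1)/2 = 0.2
Step 2: M^2 = 0.3844
Step 3: 1 + 0.2 * 0.3844 = 1.07688
Step 4: T0 = 280.0 * 1.07688 = 301.53 K

301.53


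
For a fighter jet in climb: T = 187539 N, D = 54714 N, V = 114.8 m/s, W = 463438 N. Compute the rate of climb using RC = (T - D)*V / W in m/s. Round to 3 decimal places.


Step 1: Excess thrust = T - D = 187539 - 54714 = 132825 N
Step 2: Excess power = 132825 * 114.8 = 15248310.0 W
Step 3: RC = 15248310.0 / 463438 = 32.903 m/s

32.903


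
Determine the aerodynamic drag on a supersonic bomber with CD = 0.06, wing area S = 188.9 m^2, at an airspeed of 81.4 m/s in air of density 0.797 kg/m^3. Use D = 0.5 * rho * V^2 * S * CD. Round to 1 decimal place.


Step 1: Dynamic pressure q = 0.5 * 0.797 * 81.4^2 = 2640.4451 Pa
Step 2: Drag D = q * S * CD = 2640.4451 * 188.9 * 0.06
Step 3: D = 29926.8 N

29926.8


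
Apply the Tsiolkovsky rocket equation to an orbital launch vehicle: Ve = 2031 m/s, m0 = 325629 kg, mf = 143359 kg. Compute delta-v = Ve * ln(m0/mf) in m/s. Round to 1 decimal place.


Step 1: Mass ratio m0/mf = 325629 / 143359 = 2.271423
Step 2: ln(2.271423) = 0.820407
Step 3: delta-v = 2031 * 0.820407 = 1666.2 m/s

1666.2


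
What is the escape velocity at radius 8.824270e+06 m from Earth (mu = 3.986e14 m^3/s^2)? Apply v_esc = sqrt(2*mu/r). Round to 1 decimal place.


Step 1: 2*mu/r = 2 * 3.986e14 / 8.824270e+06 = 90341750.6491
Step 2: v_esc = sqrt(90341750.6491) = 9504.8 m/s

9504.8


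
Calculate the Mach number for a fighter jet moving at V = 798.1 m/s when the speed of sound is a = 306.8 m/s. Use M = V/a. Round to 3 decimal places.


Step 1: M = V / a = 798.1 / 306.8
Step 2: M = 2.601

2.601


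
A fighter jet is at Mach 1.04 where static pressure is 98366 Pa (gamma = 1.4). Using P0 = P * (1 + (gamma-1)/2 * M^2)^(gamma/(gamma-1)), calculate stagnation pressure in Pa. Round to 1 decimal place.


Step 1: (gamma-1)/2 * M^2 = 0.2 * 1.0816 = 0.21632
Step 2: 1 + 0.21632 = 1.21632
Step 3: Exponent gamma/(gamma-1) = 3.5
Step 4: P0 = 98366 * 1.21632^3.5 = 195214.7 Pa

195214.7


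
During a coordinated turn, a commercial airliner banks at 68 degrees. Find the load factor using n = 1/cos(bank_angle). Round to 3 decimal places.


Step 1: Convert 68 degrees to radians = 1.186824
Step 2: cos(68 deg) = 0.374607
Step 3: n = 1 / 0.374607 = 2.669

2.669


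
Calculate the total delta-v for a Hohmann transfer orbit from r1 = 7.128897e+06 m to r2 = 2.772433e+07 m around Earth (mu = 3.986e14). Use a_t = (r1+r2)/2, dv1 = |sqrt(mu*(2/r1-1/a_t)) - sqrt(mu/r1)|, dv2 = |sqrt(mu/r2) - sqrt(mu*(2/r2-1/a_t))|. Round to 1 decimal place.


Step 1: Transfer semi-major axis a_t = (7.128897e+06 + 2.772433e+07) / 2 = 1.742661e+07 m
Step 2: v1 (circular at r1) = sqrt(mu/r1) = 7477.52 m/s
Step 3: v_t1 = sqrt(mu*(2/r1 - 1/a_t)) = 9431.52 m/s
Step 4: dv1 = |9431.52 - 7477.52| = 1954.0 m/s
Step 5: v2 (circular at r2) = 3791.74 m/s, v_t2 = 2425.17 m/s
Step 6: dv2 = |3791.74 - 2425.17| = 1366.56 m/s
Step 7: Total delta-v = 1954.0 + 1366.56 = 3320.6 m/s

3320.6


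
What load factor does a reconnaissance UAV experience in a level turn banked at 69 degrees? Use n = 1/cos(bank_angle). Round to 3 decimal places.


Step 1: Convert 69 degrees to radians = 1.204277
Step 2: cos(69 deg) = 0.358368
Step 3: n = 1 / 0.358368 = 2.790

2.790


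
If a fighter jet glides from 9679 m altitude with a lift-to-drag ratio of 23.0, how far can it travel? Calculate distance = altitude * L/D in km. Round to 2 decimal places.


Step 1: Glide distance = altitude * L/D = 9679 * 23.0 = 222617.0 m
Step 2: Convert to km: 222617.0 / 1000 = 222.62 km

222.62


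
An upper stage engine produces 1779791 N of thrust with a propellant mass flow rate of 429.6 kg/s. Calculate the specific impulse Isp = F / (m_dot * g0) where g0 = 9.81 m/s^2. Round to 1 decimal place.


Step 1: m_dot * g0 = 429.6 * 9.81 = 4214.38
Step 2: Isp = 1779791 / 4214.38 = 422.3 s

422.3


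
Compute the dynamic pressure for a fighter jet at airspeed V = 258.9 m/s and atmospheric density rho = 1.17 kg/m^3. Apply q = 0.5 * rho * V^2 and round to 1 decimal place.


Step 1: V^2 = 258.9^2 = 67029.21
Step 2: q = 0.5 * 1.17 * 67029.21
Step 3: q = 39212.1 Pa

39212.1


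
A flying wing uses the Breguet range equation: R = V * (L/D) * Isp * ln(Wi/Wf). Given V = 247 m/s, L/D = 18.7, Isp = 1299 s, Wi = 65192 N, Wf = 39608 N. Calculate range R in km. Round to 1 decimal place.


Step 1: Coefficient = V * (L/D) * Isp = 247 * 18.7 * 1299 = 5999951.1 m
Step 2: Wi/Wf = 65192 / 39608 = 1.64593
Step 3: ln(1.64593) = 0.498306
Step 4: R = 5999951.1 * 0.498306 = 2989809.5 m = 2989.8 km

2989.8


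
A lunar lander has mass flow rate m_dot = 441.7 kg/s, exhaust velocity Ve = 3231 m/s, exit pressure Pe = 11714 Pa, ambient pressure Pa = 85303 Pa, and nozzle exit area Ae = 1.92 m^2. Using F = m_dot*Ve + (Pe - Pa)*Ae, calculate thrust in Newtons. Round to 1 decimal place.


Step 1: Momentum thrust = m_dot * Ve = 441.7 * 3231 = 1427132.7 N
Step 2: Pressure thrust = (Pe - Pa) * Ae = (11714 - 85303) * 1.92 = -141290.88 N
Step 3: Total thrust F = 1427132.7 + -141290.88 = 1285841.8 N

1285841.8


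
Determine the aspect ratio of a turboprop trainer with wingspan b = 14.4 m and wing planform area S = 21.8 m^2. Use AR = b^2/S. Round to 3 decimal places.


Step 1: b^2 = 14.4^2 = 207.36
Step 2: AR = 207.36 / 21.8 = 9.512

9.512


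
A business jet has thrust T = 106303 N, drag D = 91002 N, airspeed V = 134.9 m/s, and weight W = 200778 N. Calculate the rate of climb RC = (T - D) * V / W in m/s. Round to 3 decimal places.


Step 1: Excess thrust = T - D = 106303 - 91002 = 15301 N
Step 2: Excess power = 15301 * 134.9 = 2064104.9 W
Step 3: RC = 2064104.9 / 200778 = 10.281 m/s

10.281


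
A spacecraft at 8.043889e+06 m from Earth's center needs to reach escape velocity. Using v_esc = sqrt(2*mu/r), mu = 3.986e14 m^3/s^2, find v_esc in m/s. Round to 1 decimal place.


Step 1: 2*mu/r = 2 * 3.986e14 / 8.043889e+06 = 99106290.502
Step 2: v_esc = sqrt(99106290.502) = 9955.2 m/s

9955.2


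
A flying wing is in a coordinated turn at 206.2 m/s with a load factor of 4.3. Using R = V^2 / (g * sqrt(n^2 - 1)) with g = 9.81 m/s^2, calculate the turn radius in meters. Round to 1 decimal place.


Step 1: V^2 = 206.2^2 = 42518.44
Step 2: n^2 - 1 = 4.3^2 - 1 = 17.49
Step 3: sqrt(17.49) = 4.182105
Step 4: R = 42518.44 / (9.81 * 4.182105) = 1036.4 m

1036.4


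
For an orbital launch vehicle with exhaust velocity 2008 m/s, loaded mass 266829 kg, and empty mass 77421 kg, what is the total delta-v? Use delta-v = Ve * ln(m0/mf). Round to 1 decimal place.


Step 1: Mass ratio m0/mf = 266829 / 77421 = 3.446468
Step 2: ln(3.446468) = 1.23735
Step 3: delta-v = 2008 * 1.23735 = 2484.6 m/s

2484.6


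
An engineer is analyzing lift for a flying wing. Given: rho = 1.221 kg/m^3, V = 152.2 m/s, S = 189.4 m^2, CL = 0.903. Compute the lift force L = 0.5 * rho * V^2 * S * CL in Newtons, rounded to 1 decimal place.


Step 1: Calculate dynamic pressure q = 0.5 * 1.221 * 152.2^2 = 0.5 * 1.221 * 23164.84 = 14142.1348 Pa
Step 2: Multiply by wing area and lift coefficient: L = 14142.1348 * 189.4 * 0.903
Step 3: L = 2678520.3349 * 0.903 = 2418703.9 N

2418703.9


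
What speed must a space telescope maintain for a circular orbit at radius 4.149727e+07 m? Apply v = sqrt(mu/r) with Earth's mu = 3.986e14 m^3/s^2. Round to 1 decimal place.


Step 1: mu / r = 3.986e14 / 4.149727e+07 = 9605451.1538
Step 2: v = sqrt(9605451.1538) = 3099.3 m/s

3099.3


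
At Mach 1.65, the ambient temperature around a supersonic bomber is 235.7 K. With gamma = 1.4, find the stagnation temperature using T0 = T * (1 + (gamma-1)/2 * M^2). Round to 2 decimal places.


Step 1: (gamma-1)/2 = 0.2
Step 2: M^2 = 2.7225
Step 3: 1 + 0.2 * 2.7225 = 1.5445
Step 4: T0 = 235.7 * 1.5445 = 364.04 K

364.04


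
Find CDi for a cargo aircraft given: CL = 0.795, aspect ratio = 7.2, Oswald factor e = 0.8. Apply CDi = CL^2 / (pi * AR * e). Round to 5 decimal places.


Step 1: CL^2 = 0.795^2 = 0.632025
Step 2: pi * AR * e = 3.14159 * 7.2 * 0.8 = 18.095574
Step 3: CDi = 0.632025 / 18.095574 = 0.03493

0.03493


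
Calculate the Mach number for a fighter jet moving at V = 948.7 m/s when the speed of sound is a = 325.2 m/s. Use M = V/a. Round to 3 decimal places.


Step 1: M = V / a = 948.7 / 325.2
Step 2: M = 2.917

2.917


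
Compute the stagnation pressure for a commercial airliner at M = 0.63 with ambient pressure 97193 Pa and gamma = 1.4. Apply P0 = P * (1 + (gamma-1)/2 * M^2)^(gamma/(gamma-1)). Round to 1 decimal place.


Step 1: (gamma-1)/2 * M^2 = 0.2 * 0.3969 = 0.07938
Step 2: 1 + 0.07938 = 1.07938
Step 3: Exponent gamma/(gamma-1) = 3.5
Step 4: P0 = 97193 * 1.07938^3.5 = 126982.9 Pa

126982.9


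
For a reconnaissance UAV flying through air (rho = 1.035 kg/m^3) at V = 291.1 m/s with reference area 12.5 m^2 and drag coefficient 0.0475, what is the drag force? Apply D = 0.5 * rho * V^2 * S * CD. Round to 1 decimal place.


Step 1: Dynamic pressure q = 0.5 * 1.035 * 291.1^2 = 43852.5412 Pa
Step 2: Drag D = q * S * CD = 43852.5412 * 12.5 * 0.0475
Step 3: D = 26037.4 N

26037.4


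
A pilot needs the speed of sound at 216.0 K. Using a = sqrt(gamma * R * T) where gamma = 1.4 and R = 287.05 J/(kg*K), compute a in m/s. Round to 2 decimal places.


Step 1: gamma * R * T = 1.4 * 287.05 * 216.0 = 86803.92
Step 2: a = sqrt(86803.92) = 294.63 m/s

294.63


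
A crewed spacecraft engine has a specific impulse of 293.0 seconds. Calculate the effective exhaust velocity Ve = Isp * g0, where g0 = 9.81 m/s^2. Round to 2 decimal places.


Step 1: Ve = Isp * g0 = 293.0 * 9.81
Step 2: Ve = 2874.33 m/s

2874.33


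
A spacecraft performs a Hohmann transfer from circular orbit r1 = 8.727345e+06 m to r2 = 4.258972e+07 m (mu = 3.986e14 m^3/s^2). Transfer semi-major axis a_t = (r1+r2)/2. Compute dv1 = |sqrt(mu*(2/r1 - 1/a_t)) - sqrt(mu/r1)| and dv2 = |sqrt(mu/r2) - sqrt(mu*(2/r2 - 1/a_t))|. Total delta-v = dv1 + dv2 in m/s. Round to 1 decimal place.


Step 1: Transfer semi-major axis a_t = (8.727345e+06 + 4.258972e+07) / 2 = 2.565853e+07 m
Step 2: v1 (circular at r1) = sqrt(mu/r1) = 6758.15 m/s
Step 3: v_t1 = sqrt(mu*(2/r1 - 1/a_t)) = 8706.91 m/s
Step 4: dv1 = |8706.91 - 6758.15| = 1948.76 m/s
Step 5: v2 (circular at r2) = 3059.26 m/s, v_t2 = 1784.19 m/s
Step 6: dv2 = |3059.26 - 1784.19| = 1275.07 m/s
Step 7: Total delta-v = 1948.76 + 1275.07 = 3223.8 m/s

3223.8


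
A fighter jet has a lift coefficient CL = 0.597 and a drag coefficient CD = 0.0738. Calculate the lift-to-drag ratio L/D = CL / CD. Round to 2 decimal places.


Step 1: L/D = CL / CD = 0.597 / 0.0738
Step 2: L/D = 8.09

8.09


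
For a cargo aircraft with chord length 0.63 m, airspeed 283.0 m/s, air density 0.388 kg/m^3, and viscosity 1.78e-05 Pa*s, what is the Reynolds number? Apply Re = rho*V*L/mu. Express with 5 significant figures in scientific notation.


Step 1: Numerator = rho * V * L = 0.388 * 283.0 * 0.63 = 69.17652
Step 2: Re = 69.17652 / 1.78e-05
Step 3: Re = 3.8863e+06

3.8863e+06


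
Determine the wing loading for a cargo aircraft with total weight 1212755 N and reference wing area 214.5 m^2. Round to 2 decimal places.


Step 1: Wing loading = W / S = 1212755 / 214.5
Step 2: Wing loading = 5653.87 N/m^2

5653.87


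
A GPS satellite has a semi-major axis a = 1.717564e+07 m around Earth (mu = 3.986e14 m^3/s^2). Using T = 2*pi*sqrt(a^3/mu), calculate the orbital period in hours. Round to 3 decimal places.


Step 1: a^3 / mu = 5.066859e+21 / 3.986e14 = 1.271164e+07
Step 2: sqrt(1.271164e+07) = 3565.3383 s
Step 3: T = 2*pi * 3565.3383 = 22401.68 s
Step 4: T in hours = 22401.68 / 3600 = 6.223 hours

6.223


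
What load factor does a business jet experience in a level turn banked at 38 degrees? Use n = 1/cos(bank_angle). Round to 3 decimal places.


Step 1: Convert 38 degrees to radians = 0.663225
Step 2: cos(38 deg) = 0.788011
Step 3: n = 1 / 0.788011 = 1.269

1.269


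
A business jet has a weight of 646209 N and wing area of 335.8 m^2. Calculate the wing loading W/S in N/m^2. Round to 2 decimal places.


Step 1: Wing loading = W / S = 646209 / 335.8
Step 2: Wing loading = 1924.39 N/m^2

1924.39


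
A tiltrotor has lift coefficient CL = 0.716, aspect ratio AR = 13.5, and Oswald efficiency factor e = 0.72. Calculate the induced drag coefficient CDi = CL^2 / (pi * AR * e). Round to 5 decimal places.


Step 1: CL^2 = 0.716^2 = 0.512656
Step 2: pi * AR * e = 3.14159 * 13.5 * 0.72 = 30.536281
Step 3: CDi = 0.512656 / 30.536281 = 0.01679

0.01679


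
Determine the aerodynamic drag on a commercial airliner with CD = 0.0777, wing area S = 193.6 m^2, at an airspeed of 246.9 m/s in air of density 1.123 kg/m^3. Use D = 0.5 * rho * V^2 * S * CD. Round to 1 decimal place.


Step 1: Dynamic pressure q = 0.5 * 1.123 * 246.9^2 = 34228.821 Pa
Step 2: Drag D = q * S * CD = 34228.821 * 193.6 * 0.0777
Step 3: D = 514894.6 N

514894.6


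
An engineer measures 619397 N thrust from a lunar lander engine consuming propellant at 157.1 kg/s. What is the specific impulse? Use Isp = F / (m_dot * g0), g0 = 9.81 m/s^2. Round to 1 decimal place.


Step 1: m_dot * g0 = 157.1 * 9.81 = 1541.15
Step 2: Isp = 619397 / 1541.15 = 401.9 s

401.9


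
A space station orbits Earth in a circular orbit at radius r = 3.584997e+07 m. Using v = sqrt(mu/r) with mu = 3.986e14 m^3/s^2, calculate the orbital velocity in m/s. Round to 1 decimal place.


Step 1: mu / r = 3.986e14 / 3.584997e+07 = 11118558.8161
Step 2: v = sqrt(11118558.8161) = 3334.5 m/s

3334.5


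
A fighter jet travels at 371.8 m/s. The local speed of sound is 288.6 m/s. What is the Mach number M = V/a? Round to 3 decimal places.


Step 1: M = V / a = 371.8 / 288.6
Step 2: M = 1.288

1.288


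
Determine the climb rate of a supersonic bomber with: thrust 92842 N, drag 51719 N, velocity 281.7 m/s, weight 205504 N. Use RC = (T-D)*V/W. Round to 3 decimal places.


Step 1: Excess thrust = T - D = 92842 - 51719 = 41123 N
Step 2: Excess power = 41123 * 281.7 = 11584349.1 W
Step 3: RC = 11584349.1 / 205504 = 56.370 m/s

56.370


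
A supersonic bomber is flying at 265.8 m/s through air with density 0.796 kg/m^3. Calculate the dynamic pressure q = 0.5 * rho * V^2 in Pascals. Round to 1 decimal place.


Step 1: V^2 = 265.8^2 = 70649.64
Step 2: q = 0.5 * 0.796 * 70649.64
Step 3: q = 28118.6 Pa

28118.6


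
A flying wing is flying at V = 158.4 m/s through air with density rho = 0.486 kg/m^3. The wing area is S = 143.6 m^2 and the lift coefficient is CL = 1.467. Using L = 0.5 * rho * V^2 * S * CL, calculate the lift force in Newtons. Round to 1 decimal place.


Step 1: Calculate dynamic pressure q = 0.5 * 0.486 * 158.4^2 = 0.5 * 0.486 * 25090.56 = 6097.0061 Pa
Step 2: Multiply by wing area and lift coefficient: L = 6097.0061 * 143.6 * 1.467
Step 3: L = 875530.0731 * 1.467 = 1284402.6 N

1284402.6


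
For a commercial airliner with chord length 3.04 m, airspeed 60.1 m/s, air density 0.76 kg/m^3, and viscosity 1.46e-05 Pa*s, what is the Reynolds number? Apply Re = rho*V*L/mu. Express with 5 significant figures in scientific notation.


Step 1: Numerator = rho * V * L = 0.76 * 60.1 * 3.04 = 138.85504
Step 2: Re = 138.85504 / 1.46e-05
Step 3: Re = 9.5106e+06

9.5106e+06


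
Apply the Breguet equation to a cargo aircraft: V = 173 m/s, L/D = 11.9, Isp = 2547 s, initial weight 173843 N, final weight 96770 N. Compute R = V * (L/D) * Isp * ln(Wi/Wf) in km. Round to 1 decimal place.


Step 1: Coefficient = V * (L/D) * Isp = 173 * 11.9 * 2547 = 5243508.9 m
Step 2: Wi/Wf = 173843 / 96770 = 1.796456
Step 3: ln(1.796456) = 0.585816
Step 4: R = 5243508.9 * 0.585816 = 3071729.1 m = 3071.7 km

3071.7


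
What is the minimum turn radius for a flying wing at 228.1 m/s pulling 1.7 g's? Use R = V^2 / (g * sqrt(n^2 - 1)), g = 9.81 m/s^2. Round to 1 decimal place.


Step 1: V^2 = 228.1^2 = 52029.61
Step 2: n^2 - 1 = 1.7^2 - 1 = 1.89
Step 3: sqrt(1.89) = 1.374773
Step 4: R = 52029.61 / (9.81 * 1.374773) = 3857.9 m

3857.9


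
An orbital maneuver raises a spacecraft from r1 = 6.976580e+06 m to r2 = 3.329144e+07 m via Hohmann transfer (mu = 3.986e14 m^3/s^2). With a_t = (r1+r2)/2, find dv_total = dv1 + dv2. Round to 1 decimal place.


Step 1: Transfer semi-major axis a_t = (6.976580e+06 + 3.329144e+07) / 2 = 2.013401e+07 m
Step 2: v1 (circular at r1) = sqrt(mu/r1) = 7558.7 m/s
Step 3: v_t1 = sqrt(mu*(2/r1 - 1/a_t)) = 9719.6 m/s
Step 4: dv1 = |9719.6 - 7558.7| = 2160.9 m/s
Step 5: v2 (circular at r2) = 3460.21 m/s, v_t2 = 2036.85 m/s
Step 6: dv2 = |3460.21 - 2036.85| = 1423.36 m/s
Step 7: Total delta-v = 2160.9 + 1423.36 = 3584.3 m/s

3584.3


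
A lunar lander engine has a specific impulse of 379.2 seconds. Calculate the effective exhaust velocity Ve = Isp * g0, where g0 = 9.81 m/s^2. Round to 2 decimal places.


Step 1: Ve = Isp * g0 = 379.2 * 9.81
Step 2: Ve = 3719.95 m/s

3719.95


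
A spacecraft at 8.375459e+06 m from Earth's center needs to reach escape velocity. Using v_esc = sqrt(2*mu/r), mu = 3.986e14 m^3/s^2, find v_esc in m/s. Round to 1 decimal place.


Step 1: 2*mu/r = 2 * 3.986e14 / 8.375459e+06 = 95182843.1134
Step 2: v_esc = sqrt(95182843.1134) = 9756.2 m/s

9756.2
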